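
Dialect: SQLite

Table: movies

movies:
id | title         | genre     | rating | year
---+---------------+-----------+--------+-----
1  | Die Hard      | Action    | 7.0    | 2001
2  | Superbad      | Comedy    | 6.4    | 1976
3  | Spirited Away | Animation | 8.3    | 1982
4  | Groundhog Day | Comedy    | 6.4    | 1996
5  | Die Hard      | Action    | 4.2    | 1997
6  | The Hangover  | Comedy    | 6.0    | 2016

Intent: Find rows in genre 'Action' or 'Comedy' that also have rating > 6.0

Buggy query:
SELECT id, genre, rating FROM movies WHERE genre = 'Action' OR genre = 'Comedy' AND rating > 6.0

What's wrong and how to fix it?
Bug: Without parentheses, AND is evaluated before OR, so the rating filter only applies to the 'Comedy' branch

Fix: Add parentheses around the OR so the AND applies to both alternatives

Corrected query:
SELECT id, genre, rating FROM movies WHERE (genre = 'Action' OR genre = 'Comedy') AND rating > 6.0

Result:
id | genre  | rating
---+--------+-------
1  | Action | 7     
2  | Comedy | 6.4   
4  | Comedy | 6.4   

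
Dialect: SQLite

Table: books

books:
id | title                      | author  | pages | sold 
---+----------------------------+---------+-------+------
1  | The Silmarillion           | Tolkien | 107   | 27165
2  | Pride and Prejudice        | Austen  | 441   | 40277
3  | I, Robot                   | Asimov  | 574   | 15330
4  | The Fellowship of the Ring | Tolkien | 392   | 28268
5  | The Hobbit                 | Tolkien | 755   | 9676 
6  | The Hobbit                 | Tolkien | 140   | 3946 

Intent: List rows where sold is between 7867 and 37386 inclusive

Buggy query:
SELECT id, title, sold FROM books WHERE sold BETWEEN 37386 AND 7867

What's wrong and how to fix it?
Bug: BETWEEN expects the lower bound first; with 37386 AND 7867 the range is empty

Fix: Swap the bounds so the smaller value comes first

Corrected query:
SELECT id, title, sold FROM books WHERE sold BETWEEN 7867 AND 37386

Result:
id | title                      | sold 
---+----------------------------+------
1  | The Silmarillion           | 27165
3  | I, Robot                   | 15330
4  | The Fellowship of the Ring | 28268
5  | The Hobbit                 | 9676 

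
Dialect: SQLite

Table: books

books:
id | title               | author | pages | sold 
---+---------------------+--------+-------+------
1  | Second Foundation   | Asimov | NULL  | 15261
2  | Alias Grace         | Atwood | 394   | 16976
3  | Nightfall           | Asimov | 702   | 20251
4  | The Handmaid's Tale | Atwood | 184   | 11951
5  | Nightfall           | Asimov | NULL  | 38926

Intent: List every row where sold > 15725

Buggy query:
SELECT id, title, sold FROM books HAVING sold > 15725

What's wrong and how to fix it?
Bug: HAVING filters the output of aggregation, but this query has no GROUP BY and no aggregate functions, so SQLite rejects it (HAVING clause on a non-aggregate query); the condition here is per row

Fix: Replace HAVING with WHERE since the condition applies to individual rows

Corrected query:
SELECT id, title, sold FROM books WHERE sold > 15725

Result:
id | title       | sold 
---+-------------+------
2  | Alias Grace | 16976
3  | Nightfall   | 20251
5  | Nightfall   | 38926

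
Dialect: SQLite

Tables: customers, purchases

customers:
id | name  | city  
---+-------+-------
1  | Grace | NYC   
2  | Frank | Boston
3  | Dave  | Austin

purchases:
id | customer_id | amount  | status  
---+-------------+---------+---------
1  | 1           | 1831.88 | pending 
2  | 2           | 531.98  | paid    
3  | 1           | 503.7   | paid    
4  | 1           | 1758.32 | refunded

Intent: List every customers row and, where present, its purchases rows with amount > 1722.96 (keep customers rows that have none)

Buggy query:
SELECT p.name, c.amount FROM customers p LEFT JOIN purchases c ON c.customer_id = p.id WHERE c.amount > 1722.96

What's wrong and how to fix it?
Bug: Filtering c.amount in WHERE discards the NULL rows produced by LEFT JOIN, turning it into an inner join

Fix: Put 'c.amount > 1722.96' in the JOIN's ON clause instead of WHERE

Corrected query:
SELECT p.name, c.amount FROM customers p LEFT JOIN purchases c ON c.customer_id = p.id AND c.amount > 1722.96

Result:
name  | amount 
------+--------
Grace | 1758.32
Grace | 1831.88
Frank | NULL   
Dave  | NULL   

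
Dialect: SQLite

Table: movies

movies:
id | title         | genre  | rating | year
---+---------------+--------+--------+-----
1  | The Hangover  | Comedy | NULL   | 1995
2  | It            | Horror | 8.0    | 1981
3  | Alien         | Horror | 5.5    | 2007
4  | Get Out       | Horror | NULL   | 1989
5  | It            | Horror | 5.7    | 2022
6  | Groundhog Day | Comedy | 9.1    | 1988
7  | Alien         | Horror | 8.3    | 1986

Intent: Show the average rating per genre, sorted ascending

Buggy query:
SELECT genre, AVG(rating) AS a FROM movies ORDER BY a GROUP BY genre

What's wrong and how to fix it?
Bug: ORDER BY appears before GROUP BY; SQL clause order requires GROUP BY first

Fix: Reorder: SELECT … FROM … GROUP BY … ORDER BY …

Corrected query:
SELECT genre, AVG(rating) AS a FROM movies GROUP BY genre ORDER BY a

Result:
genre  | a    
-------+------
Horror | 6.875
Comedy | 9.1  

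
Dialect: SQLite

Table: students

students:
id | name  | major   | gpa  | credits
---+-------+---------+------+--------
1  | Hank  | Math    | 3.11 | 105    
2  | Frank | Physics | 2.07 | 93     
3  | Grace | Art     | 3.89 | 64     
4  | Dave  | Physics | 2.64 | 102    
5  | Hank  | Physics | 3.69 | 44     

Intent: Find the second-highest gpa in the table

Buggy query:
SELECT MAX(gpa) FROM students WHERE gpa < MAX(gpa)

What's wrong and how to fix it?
Bug: MAX(gpa) on the right of the comparison is an aggregate-in-WHERE error

Fix: Put the inner MAX in a scalar subquery

Corrected query:
SELECT MAX(gpa) FROM students WHERE gpa < (SELECT MAX(gpa) FROM students)

Result:
MAX(gpa)
--------
3.69    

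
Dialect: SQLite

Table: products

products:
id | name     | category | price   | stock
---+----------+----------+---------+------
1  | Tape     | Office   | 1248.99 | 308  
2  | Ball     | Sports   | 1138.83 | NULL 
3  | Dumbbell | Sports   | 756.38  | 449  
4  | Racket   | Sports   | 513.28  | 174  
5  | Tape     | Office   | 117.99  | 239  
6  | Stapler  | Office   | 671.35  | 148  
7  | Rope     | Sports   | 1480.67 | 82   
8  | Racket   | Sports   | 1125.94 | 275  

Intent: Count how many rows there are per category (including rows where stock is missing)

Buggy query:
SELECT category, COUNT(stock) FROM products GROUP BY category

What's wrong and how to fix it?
Bug: COUNT(stock) skips NULLs, so groups with missing stock are undercounted

Fix: Use COUNT(*) to count all rows regardless of NULL

Corrected query:
SELECT category, COUNT(*) FROM products GROUP BY category

Result:
category | COUNT(*)
---------+---------
Office   | 3       
Sports   | 5       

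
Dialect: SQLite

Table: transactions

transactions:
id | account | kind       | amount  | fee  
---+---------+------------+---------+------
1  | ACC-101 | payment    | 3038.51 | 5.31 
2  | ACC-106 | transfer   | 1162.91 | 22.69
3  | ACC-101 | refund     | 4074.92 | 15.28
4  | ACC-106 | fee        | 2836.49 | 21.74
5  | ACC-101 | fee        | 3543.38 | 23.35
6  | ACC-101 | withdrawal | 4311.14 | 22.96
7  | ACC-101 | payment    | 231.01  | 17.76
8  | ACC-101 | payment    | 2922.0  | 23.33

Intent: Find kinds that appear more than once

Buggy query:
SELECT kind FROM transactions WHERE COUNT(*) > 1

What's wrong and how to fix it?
Bug: COUNT(*) is an aggregate and cannot be used in WHERE

Fix: Group first, then use HAVING for the count condition

Corrected query:
SELECT kind FROM transactions GROUP BY kind HAVING COUNT(*) > 1

Result:
kind   
-------
fee    
payment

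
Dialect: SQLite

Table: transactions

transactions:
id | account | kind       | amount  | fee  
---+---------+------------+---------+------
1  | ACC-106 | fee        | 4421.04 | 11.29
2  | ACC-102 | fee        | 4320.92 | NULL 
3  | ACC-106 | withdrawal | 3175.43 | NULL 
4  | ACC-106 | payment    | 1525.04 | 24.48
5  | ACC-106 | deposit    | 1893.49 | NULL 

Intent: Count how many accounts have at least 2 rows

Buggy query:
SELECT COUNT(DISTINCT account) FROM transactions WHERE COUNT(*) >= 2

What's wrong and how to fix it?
Bug: COUNT(*) cannot appear in WHERE; the per-group count doesn't exist yet

Fix: Group first with HAVING COUNT(*) >= 2, then COUNT the resulting groups

Corrected query:
SELECT COUNT(*) FROM (SELECT account FROM transactions GROUP BY account HAVING COUNT(*) >= 2)

Result:
COUNT(*)
--------
1       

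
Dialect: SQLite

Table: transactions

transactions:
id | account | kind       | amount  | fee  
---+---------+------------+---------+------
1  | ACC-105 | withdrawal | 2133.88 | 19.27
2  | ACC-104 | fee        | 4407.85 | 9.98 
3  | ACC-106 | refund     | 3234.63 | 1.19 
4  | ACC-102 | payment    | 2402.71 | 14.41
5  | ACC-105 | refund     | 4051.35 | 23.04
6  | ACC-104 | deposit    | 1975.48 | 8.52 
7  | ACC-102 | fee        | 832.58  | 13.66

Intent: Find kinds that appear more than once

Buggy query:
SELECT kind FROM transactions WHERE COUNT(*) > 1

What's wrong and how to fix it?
Bug: COUNT(*) is an aggregate and cannot be used in WHERE

Fix: Group first, then use HAVING for the count condition

Corrected query:
SELECT kind FROM transactions GROUP BY kind HAVING COUNT(*) > 1

Result:
kind  
------
fee   
refund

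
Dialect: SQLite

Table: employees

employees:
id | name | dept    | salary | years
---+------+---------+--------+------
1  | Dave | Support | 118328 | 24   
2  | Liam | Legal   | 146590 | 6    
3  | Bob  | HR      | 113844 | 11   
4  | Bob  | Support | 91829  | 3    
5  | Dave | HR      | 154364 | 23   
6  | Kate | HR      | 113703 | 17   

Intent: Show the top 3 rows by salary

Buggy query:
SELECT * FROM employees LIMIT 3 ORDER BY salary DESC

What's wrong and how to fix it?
Bug: LIMIT must come after ORDER BY

Fix: Swap the clauses: ORDER BY first, then LIMIT

Corrected query:
SELECT * FROM employees ORDER BY salary DESC LIMIT 3

Result:
id | name | dept    | salary | years
---+------+---------+--------+------
5  | Dave | HR      | 154364 | 23   
2  | Liam | Legal   | 146590 | 6    
1  | Dave | Support | 118328 | 24   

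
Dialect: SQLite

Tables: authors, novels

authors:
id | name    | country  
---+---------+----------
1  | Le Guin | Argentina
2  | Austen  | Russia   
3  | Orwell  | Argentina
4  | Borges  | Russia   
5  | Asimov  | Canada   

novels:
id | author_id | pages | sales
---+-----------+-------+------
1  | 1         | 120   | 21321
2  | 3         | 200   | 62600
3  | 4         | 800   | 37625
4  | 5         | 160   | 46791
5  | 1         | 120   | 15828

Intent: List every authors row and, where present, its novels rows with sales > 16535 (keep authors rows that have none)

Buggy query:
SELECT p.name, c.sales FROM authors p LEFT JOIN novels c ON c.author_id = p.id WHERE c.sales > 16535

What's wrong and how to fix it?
Bug: A WHERE condition on the right-hand table after LEFT JOIN drops unmatched parents

Fix: Put 'c.sales > 16535' in the JOIN's ON clause instead of WHERE

Corrected query:
SELECT p.name, c.sales FROM authors p LEFT JOIN novels c ON c.author_id = p.id AND c.sales > 16535

Result:
name    | sales
--------+------
Le Guin | 21321
Austen  | NULL 
Orwell  | 62600
Borges  | 37625
Asimov  | 46791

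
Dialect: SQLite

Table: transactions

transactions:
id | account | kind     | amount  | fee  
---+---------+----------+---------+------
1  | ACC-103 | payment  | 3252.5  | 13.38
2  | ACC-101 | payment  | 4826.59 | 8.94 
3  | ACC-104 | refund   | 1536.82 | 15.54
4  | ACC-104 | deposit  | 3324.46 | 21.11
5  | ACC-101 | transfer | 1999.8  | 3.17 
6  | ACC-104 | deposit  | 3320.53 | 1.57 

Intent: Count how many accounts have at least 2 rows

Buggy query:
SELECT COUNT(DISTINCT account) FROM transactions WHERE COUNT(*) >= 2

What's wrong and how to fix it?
Bug: COUNT(*) cannot appear in WHERE; the per-group count doesn't exist yet

Fix: Use a subquery that GROUPs and filters with HAVING, then count its rows

Corrected query:
SELECT COUNT(*) FROM (SELECT account FROM transactions GROUP BY account HAVING COUNT(*) >= 2)

Result:
COUNT(*)
--------
2       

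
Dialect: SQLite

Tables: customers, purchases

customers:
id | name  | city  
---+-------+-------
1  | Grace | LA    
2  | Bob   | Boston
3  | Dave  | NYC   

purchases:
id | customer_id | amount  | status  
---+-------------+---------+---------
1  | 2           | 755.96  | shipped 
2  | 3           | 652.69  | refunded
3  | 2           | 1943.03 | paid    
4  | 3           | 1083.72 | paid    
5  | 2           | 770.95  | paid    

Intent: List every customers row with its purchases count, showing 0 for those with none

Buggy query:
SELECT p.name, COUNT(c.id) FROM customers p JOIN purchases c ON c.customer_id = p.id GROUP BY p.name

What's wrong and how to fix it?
Bug: INNER JOIN drops customers rows that have no matching purchases rows

Fix: Switch to LEFT JOIN to retain unmatched parent rows

Corrected query:
SELECT p.name, COUNT(c.id) FROM customers p LEFT JOIN purchases c ON c.customer_id = p.id GROUP BY p.name

Result:
name  | COUNT(c.id)
------+------------
Bob   | 3          
Dave  | 2          
Grace | 0          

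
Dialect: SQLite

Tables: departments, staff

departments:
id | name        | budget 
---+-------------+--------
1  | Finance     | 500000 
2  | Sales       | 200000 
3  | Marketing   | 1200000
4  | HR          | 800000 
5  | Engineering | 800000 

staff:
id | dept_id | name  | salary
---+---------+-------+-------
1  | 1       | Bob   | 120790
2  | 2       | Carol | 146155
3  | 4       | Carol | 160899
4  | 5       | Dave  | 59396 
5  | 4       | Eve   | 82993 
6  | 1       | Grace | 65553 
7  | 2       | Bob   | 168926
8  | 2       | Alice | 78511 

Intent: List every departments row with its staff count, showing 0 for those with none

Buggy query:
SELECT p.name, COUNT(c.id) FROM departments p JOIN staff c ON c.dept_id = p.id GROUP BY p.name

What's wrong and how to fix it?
Bug: An inner join excludes parents with zero children

Fix: Switch to LEFT JOIN to retain unmatched parent rows

Corrected query:
SELECT p.name, COUNT(c.id) FROM departments p LEFT JOIN staff c ON c.dept_id = p.id GROUP BY p.name

Result:
name        | COUNT(c.id)
------------+------------
Engineering | 1          
Finance     | 2          
HR          | 2          
Marketing   | 0          
Sales       | 3          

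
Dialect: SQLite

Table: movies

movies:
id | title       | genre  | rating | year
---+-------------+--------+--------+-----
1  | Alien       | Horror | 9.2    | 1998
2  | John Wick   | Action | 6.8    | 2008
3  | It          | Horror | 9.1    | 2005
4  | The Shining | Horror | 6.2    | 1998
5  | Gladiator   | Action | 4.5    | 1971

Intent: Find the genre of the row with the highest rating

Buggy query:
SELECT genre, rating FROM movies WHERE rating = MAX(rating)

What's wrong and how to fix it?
Bug: WHERE is evaluated per row; an aggregate over the whole table isn't defined there

Fix: Use a subquery: WHERE rating = (SELECT MAX(rating) FROM movies)

Corrected query:
SELECT genre, rating FROM movies WHERE rating = (SELECT MAX(rating) FROM movies)

Result:
genre  | rating
-------+-------
Horror | 9.2   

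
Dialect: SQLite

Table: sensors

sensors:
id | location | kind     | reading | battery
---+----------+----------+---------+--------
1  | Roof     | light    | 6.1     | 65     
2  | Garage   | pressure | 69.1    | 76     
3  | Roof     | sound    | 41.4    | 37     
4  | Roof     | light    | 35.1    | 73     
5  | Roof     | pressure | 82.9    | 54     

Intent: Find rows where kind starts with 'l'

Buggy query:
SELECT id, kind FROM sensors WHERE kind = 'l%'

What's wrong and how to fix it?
Bug: Wildcards only work with LIKE; '=' treats '%' as a literal character

Fix: Replace '=' with LIKE so 'l%' is treated as a pattern

Corrected query:
SELECT id, kind FROM sensors WHERE kind LIKE 'l%'

Result:
id | kind 
---+------
1  | light
4  | light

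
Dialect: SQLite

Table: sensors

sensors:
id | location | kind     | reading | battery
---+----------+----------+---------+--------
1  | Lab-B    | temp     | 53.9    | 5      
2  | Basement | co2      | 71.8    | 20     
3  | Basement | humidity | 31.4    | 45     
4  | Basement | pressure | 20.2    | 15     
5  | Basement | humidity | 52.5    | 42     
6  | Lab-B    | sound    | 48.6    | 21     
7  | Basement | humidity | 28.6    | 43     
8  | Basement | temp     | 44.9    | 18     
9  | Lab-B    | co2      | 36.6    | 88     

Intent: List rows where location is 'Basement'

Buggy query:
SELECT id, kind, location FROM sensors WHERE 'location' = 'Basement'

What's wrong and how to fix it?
Bug: Single quotes denote string literals in SQL; the column name is being compared as a constant string

Fix: Remove the quotes around the column name (or use double quotes for an identifier)

Corrected query:
SELECT id, kind, location FROM sensors WHERE location = 'Basement'

Result:
id | kind     | location
---+----------+---------
2  | co2      | Basement
3  | humidity | Basement
4  | pressure | Basement
5  | humidity | Basement
7  | humidity | Basement
8  | temp     | Basement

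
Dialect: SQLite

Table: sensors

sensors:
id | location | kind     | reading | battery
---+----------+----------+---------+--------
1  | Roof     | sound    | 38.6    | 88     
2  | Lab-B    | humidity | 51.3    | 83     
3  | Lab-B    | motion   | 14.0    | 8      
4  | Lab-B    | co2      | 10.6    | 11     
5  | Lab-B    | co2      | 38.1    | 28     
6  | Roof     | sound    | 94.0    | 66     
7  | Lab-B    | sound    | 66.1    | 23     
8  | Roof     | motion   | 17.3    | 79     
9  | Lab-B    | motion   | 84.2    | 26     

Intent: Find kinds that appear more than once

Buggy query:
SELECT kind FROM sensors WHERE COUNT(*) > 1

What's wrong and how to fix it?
Bug: COUNT(*) is an aggregate and cannot be used in WHERE

Fix: GROUP BY kind, then filter groups with HAVING COUNT(*) > 1

Corrected query:
SELECT kind FROM sensors GROUP BY kind HAVING COUNT(*) > 1

Result:
kind  
------
co2   
motion
sound 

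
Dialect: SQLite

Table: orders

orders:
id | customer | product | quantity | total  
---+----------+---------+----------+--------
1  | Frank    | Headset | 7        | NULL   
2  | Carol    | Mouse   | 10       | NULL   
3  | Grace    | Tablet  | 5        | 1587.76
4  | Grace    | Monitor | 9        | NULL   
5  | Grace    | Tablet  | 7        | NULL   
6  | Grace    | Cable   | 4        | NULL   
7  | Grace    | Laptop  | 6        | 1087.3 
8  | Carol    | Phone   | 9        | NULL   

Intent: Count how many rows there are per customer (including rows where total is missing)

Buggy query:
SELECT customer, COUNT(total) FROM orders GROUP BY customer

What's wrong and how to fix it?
Bug: COUNT(total) skips NULLs, so groups with missing total are undercounted

Fix: Use COUNT(*) to count all rows regardless of NULL

Corrected query:
SELECT customer, COUNT(*) FROM orders GROUP BY customer

Result:
customer | COUNT(*)
---------+---------
Carol    | 2       
Frank    | 1       
Grace    | 5       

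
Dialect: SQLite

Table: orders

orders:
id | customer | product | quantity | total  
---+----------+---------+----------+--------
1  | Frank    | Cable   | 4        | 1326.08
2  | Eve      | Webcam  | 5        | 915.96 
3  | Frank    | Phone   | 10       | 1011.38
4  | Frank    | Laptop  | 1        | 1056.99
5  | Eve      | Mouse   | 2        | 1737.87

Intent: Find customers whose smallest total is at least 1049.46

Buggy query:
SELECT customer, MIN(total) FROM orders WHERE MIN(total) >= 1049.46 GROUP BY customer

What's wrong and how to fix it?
Bug: MIN() in WHERE is a misuse of aggregate

Fix: Replace WHERE with HAVING after the GROUP BY

Corrected query:
SELECT customer, MIN(total) FROM orders GROUP BY customer HAVING MIN(total) >= 1049.46

Result:
(no rows)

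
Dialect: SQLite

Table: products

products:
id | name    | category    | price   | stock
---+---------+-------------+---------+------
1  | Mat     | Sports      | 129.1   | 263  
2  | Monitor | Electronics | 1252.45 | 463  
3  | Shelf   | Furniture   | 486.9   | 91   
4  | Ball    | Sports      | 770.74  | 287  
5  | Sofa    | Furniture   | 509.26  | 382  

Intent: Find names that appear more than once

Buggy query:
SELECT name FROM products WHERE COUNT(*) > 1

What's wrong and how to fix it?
Bug: WHERE can't reference COUNT(*); aggregates are computed after WHERE

Fix: Group first, then use HAVING for the count condition

Corrected query:
SELECT name FROM products GROUP BY name HAVING COUNT(*) > 1

Result:
(no rows)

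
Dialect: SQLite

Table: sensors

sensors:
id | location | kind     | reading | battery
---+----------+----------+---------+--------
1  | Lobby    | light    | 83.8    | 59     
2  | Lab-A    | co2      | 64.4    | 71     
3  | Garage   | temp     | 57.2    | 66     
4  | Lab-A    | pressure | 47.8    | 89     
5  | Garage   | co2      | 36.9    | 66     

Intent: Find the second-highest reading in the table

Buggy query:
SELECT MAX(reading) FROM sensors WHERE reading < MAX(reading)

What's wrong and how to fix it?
Bug: MAX(reading) on the right of the comparison is an aggregate-in-WHERE error

Fix: Put the inner MAX in a scalar subquery

Corrected query:
SELECT MAX(reading) FROM sensors WHERE reading < (SELECT MAX(reading) FROM sensors)

Result:
MAX(reading)
------------
64.4        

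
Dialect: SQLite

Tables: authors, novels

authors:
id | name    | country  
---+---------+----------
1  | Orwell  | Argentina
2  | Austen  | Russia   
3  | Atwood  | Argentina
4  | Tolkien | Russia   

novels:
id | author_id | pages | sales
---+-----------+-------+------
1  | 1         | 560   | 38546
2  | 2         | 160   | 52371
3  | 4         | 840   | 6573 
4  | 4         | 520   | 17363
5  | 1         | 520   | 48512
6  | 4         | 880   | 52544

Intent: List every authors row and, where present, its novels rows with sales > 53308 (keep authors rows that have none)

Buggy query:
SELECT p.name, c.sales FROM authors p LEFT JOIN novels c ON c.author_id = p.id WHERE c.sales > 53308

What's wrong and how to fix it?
Bug: Filtering c.sales in WHERE discards the NULL rows produced by LEFT JOIN, turning it into an inner join

Fix: Move the right-table condition into the ON clause so unmatched parents are kept

Corrected query:
SELECT p.name, c.sales FROM authors p LEFT JOIN novels c ON c.author_id = p.id AND c.sales > 53308

Result:
name    | sales
--------+------
Orwell  | NULL 
Austen  | NULL 
Atwood  | NULL 
Tolkien | NULL 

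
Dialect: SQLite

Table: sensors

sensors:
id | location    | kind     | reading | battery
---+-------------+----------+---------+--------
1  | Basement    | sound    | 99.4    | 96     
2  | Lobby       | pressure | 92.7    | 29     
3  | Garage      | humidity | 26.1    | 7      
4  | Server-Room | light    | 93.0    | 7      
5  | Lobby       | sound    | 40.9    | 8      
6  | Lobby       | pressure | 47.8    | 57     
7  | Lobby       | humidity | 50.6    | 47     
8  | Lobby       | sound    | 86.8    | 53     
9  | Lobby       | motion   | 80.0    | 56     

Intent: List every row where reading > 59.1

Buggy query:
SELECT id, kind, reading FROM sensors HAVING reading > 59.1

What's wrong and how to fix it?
Bug: HAVING filters the output of aggregation, but this query has no GROUP BY and no aggregate functions, so SQLite rejects it (HAVING clause on a non-aggregate query); the condition here is per row

Fix: Replace HAVING with WHERE since the condition applies to individual rows

Corrected query:
SELECT id, kind, reading FROM sensors WHERE reading > 59.1

Result:
id | kind     | reading
---+----------+--------
1  | sound    | 99.4   
2  | pressure | 92.7   
4  | light    | 93     
8  | sound    | 86.8   
9  | motion   | 80     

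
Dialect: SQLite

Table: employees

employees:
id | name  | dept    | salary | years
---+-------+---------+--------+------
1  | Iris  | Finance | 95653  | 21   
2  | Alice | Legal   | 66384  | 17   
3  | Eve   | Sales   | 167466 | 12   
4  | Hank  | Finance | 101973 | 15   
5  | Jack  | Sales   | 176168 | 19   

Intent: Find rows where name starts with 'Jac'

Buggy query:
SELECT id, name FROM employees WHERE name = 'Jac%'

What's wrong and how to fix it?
Bug: '=' compares the literal string including the % character; pattern matching needs LIKE

Fix: Use LIKE for wildcard pattern matching

Corrected query:
SELECT id, name FROM employees WHERE name LIKE 'Jac%'

Result:
id | name
---+-----
5  | Jack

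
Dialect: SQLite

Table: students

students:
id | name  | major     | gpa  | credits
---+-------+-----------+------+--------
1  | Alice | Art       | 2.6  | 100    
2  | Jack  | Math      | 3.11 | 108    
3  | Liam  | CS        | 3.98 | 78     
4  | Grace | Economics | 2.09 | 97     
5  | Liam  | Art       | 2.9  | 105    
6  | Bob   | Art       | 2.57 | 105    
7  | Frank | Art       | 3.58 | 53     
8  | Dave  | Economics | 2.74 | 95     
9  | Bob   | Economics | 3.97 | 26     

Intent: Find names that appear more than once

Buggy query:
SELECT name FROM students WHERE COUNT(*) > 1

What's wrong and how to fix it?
Bug: COUNT(*) is an aggregate and cannot be used in WHERE

Fix: GROUP BY name, then filter groups with HAVING COUNT(*) > 1

Corrected query:
SELECT name FROM students GROUP BY name HAVING COUNT(*) > 1

Result:
name
----
Bob 
Liam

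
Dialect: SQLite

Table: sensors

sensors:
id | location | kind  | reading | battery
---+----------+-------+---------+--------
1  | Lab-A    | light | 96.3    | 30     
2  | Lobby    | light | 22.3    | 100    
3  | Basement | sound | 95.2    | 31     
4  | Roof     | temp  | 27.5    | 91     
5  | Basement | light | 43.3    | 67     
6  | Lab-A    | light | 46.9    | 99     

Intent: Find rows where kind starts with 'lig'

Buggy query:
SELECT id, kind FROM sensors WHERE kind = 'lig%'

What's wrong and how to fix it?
Bug: '=' compares the literal string including the % character; pattern matching needs LIKE

Fix: Replace '=' with LIKE so 'lig%' is treated as a pattern

Corrected query:
SELECT id, kind FROM sensors WHERE kind LIKE 'lig%'

Result:
id | kind 
---+------
1  | light
2  | light
5  | light
6  | light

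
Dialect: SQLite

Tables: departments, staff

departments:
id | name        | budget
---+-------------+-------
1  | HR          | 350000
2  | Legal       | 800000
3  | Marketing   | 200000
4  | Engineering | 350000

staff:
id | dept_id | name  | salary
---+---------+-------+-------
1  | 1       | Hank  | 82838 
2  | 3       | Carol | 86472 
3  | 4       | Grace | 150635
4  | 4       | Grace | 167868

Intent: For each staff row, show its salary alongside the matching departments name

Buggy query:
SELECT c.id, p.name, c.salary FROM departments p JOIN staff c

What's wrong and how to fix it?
Bug: Missing join condition: each staff row is matched to all departments rows instead of just its own

Fix: Specify the join condition linking the foreign key to the parent id

Corrected query:
SELECT c.id, p.name, c.salary FROM departments p JOIN staff c ON c.dept_id = p.id

Result:
id | name        | salary
---+-------------+-------
1  | HR          | 82838 
2  | Marketing   | 86472 
3  | Engineering | 150635
4  | Engineering | 167868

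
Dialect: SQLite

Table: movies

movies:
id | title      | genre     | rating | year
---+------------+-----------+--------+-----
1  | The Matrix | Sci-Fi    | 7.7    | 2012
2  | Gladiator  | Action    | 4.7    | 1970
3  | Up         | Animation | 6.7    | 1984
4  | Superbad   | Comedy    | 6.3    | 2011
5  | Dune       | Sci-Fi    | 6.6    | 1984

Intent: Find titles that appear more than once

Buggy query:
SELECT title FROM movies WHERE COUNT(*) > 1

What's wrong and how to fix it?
Bug: COUNT(*) is an aggregate and cannot be used in WHERE

Fix: GROUP BY title, then filter groups with HAVING COUNT(*) > 1

Corrected query:
SELECT title FROM movies GROUP BY title HAVING COUNT(*) > 1

Result:
(no rows)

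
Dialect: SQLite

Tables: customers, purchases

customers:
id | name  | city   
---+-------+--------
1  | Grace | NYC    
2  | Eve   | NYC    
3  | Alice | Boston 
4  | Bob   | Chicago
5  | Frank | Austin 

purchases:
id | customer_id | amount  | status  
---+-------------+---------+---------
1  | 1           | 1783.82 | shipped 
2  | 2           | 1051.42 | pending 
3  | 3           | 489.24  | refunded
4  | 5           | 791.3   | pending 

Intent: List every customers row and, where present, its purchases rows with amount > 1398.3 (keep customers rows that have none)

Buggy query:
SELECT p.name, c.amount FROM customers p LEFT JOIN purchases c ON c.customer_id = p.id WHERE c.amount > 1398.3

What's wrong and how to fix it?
Bug: A WHERE condition on the right-hand table after LEFT JOIN drops unmatched parents

Fix: Put 'c.amount > 1398.3' in the JOIN's ON clause instead of WHERE

Corrected query:
SELECT p.name, c.amount FROM customers p LEFT JOIN purchases c ON c.customer_id = p.id AND c.amount > 1398.3

Result:
name  | amount 
------+--------
Grace | 1783.82
Eve   | NULL   
Alice | NULL   
Bob   | NULL   
Frank | NULL   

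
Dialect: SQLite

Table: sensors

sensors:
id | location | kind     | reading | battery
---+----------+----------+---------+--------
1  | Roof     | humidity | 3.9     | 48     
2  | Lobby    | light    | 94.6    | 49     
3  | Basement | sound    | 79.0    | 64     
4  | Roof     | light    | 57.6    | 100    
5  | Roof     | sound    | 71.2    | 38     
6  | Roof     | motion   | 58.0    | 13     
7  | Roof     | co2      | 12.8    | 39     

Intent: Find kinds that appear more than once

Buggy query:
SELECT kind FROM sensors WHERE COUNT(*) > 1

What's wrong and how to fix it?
Bug: WHERE can't reference COUNT(*); aggregates are computed after WHERE

Fix: Group first, then use HAVING for the count condition

Corrected query:
SELECT kind FROM sensors GROUP BY kind HAVING COUNT(*) > 1

Result:
kind 
-----
light
sound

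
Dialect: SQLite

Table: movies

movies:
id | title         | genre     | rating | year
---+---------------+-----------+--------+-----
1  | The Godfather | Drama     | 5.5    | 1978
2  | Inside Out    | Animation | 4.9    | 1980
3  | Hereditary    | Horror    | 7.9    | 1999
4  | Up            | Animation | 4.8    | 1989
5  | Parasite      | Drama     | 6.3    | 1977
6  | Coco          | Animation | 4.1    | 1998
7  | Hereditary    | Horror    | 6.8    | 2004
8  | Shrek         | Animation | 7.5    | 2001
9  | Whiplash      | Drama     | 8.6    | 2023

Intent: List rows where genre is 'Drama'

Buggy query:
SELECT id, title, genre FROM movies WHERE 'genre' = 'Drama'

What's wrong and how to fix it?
Bug: 'genre' in single quotes is a string literal, not the column; the comparison is literal-vs-literal and never true

Fix: Remove the quotes around the column name (or use double quotes for an identifier)

Corrected query:
SELECT id, title, genre FROM movies WHERE genre = 'Drama'

Result:
id | title         | genre
---+---------------+------
1  | The Godfather | Drama
5  | Parasite      | Drama
9  | Whiplash      | Drama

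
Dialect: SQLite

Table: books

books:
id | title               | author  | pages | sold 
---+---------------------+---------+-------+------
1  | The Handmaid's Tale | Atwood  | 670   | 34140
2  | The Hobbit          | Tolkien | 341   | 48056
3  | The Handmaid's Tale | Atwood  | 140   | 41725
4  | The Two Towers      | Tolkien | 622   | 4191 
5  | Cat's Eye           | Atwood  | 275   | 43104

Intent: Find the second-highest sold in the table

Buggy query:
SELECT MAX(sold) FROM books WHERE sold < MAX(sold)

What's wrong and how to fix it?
Bug: The inner MAX is an aggregate inside WHERE, which is not allowed

Fix: Compute the overall MAX in a subquery, then take MAX of rows below it

Corrected query:
SELECT MAX(sold) FROM books WHERE sold < (SELECT MAX(sold) FROM books)

Result:
MAX(sold)
---------
43104    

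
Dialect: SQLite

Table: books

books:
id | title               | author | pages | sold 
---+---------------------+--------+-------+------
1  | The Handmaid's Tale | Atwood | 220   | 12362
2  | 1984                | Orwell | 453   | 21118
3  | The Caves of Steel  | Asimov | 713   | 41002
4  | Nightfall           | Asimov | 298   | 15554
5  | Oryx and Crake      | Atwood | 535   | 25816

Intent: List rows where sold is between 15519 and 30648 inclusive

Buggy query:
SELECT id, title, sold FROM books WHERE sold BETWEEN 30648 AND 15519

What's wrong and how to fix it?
Bug: BETWEEN expects the lower bound first; with 30648 AND 15519 the range is empty

Fix: Write BETWEEN 15519 AND 30648

Corrected query:
SELECT id, title, sold FROM books WHERE sold BETWEEN 15519 AND 30648

Result:
id | title          | sold 
---+----------------+------
2  | 1984           | 21118
4  | Nightfall      | 15554
5  | Oryx and Crake | 25816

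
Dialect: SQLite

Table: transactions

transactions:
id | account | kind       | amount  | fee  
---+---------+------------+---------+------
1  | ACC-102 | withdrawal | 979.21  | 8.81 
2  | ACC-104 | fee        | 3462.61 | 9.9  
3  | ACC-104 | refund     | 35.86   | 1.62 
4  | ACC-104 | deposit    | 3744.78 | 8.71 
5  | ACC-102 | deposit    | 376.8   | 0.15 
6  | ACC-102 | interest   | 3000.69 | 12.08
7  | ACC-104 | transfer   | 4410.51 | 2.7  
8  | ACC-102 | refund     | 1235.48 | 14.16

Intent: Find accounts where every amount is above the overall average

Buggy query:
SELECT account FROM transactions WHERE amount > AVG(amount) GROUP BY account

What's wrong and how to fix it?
Bug: WHERE evaluates per row before aggregation, so AVG() is unavailable

Fix: Use a subquery for AVG and a HAVING MIN(...) filter so the condition holds for every row in the group

Corrected query:
SELECT account FROM transactions GROUP BY account HAVING MIN(amount) > (SELECT AVG(amount) FROM transactions)

Result:
(no rows)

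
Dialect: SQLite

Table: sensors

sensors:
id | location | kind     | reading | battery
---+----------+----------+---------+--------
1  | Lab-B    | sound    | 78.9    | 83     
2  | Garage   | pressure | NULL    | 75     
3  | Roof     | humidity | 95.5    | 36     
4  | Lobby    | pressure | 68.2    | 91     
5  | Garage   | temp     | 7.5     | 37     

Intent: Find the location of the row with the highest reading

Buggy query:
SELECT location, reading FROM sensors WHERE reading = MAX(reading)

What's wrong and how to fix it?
Bug: WHERE is evaluated per row; an aggregate over the whole table isn't defined there

Fix: Use a subquery: WHERE reading = (SELECT MAX(reading) FROM sensors)

Corrected query:
SELECT location, reading FROM sensors WHERE reading = (SELECT MAX(reading) FROM sensors)

Result:
location | reading
---------+--------
Roof     | 95.5   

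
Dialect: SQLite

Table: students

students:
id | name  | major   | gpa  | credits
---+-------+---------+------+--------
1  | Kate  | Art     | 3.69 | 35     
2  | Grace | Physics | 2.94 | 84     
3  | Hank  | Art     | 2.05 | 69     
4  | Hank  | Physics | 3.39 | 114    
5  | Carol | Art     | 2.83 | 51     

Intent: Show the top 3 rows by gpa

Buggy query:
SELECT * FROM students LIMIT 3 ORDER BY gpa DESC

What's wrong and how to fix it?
Bug: LIMIT must come after ORDER BY

Fix: Sort with ORDER BY, then apply LIMIT

Corrected query:
SELECT * FROM students ORDER BY gpa DESC LIMIT 3

Result:
id | name  | major   | gpa  | credits
---+-------+---------+------+--------
1  | Kate  | Art     | 3.69 | 35     
4  | Hank  | Physics | 3.39 | 114    
2  | Grace | Physics | 2.94 | 84     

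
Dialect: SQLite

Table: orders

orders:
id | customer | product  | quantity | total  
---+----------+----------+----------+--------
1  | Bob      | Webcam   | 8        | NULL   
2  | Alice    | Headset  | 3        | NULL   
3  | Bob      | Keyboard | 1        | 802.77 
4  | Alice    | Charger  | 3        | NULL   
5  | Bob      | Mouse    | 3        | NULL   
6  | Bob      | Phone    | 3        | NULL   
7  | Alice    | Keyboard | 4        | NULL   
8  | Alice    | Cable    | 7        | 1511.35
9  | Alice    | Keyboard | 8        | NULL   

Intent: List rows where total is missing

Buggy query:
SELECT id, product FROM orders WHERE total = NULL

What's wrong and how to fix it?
Bug: Comparing to NULL with '=' never matches; NULL = NULL is unknown, not true

Fix: Use IS NULL to test for NULL

Corrected query:
SELECT id, product FROM orders WHERE total IS NULL

Result:
id | product 
---+---------
1  | Webcam  
2  | Headset 
4  | Charger 
5  | Mouse   
6  | Phone   
7  | Keyboard
9  | Keyboard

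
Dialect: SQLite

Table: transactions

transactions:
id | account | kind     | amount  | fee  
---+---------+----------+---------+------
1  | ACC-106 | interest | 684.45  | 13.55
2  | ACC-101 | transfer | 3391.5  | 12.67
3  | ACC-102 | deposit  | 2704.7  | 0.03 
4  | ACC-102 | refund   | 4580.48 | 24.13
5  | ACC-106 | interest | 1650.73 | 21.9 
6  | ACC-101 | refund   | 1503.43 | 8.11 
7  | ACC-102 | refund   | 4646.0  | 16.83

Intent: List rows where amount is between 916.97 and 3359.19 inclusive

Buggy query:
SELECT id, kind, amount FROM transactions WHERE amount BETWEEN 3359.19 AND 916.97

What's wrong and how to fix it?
Bug: BETWEEN expects the lower bound first; with 3359.19 AND 916.97 the range is empty

Fix: Swap the bounds so the smaller value comes first

Corrected query:
SELECT id, kind, amount FROM transactions WHERE amount BETWEEN 916.97 AND 3359.19

Result:
id | kind     | amount 
---+----------+--------
3  | deposit  | 2704.7 
5  | interest | 1650.73
6  | refund   | 1503.43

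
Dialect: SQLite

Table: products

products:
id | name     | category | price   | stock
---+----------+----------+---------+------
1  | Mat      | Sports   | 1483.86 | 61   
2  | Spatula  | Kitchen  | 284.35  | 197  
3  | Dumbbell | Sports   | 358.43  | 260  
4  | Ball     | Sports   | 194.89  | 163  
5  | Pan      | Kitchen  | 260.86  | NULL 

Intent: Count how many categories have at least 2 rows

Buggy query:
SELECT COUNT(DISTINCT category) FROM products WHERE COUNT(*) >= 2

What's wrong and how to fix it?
Bug: WHERE filters individual rows, not groups, so a group-level COUNT is invalid there

Fix: Use a subquery that GROUPs and filters with HAVING, then count its rows

Corrected query:
SELECT COUNT(*) FROM (SELECT category FROM products GROUP BY category HAVING COUNT(*) >= 2)

Result:
COUNT(*)
--------
2       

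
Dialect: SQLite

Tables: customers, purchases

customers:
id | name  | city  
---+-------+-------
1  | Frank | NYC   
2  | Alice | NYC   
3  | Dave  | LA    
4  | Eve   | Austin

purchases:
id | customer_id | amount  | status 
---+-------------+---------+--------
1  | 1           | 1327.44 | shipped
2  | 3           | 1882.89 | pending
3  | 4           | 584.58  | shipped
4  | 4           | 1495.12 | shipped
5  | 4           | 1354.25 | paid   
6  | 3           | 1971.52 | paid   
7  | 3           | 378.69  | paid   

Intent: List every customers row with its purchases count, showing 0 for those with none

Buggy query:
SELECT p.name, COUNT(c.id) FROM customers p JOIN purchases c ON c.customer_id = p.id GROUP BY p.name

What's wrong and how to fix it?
Bug: INNER JOIN drops customers rows that have no matching purchases rows

Fix: Switch to LEFT JOIN to retain unmatched parent rows

Corrected query:
SELECT p.name, COUNT(c.id) FROM customers p LEFT JOIN purchases c ON c.customer_id = p.id GROUP BY p.name

Result:
name  | COUNT(c.id)
------+------------
Alice | 0          
Dave  | 3          
Eve   | 3          
Frank | 1          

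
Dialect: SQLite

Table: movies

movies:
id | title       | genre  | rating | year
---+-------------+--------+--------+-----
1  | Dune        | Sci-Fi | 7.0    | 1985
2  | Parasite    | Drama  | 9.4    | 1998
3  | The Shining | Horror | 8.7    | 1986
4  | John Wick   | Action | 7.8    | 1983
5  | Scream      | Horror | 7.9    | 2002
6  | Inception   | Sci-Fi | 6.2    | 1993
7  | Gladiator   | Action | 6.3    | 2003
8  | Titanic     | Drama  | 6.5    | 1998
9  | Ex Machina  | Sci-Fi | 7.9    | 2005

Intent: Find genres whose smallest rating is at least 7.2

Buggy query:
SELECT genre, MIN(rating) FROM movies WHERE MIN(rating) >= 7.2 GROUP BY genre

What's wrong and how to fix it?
Bug: Aggregates like MIN are computed per group after WHERE runs

Fix: Use HAVING for the per-group MIN condition

Corrected query:
SELECT genre, MIN(rating) FROM movies GROUP BY genre HAVING MIN(rating) >= 7.2

Result:
genre  | MIN(rating)
-------+------------
Horror | 7.9        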